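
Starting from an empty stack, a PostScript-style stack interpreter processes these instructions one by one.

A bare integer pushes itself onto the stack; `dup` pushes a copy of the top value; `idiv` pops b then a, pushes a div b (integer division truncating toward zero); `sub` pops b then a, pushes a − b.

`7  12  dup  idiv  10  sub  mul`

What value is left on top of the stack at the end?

7    -> 7
12   -> 7 12
dup  -> 7 12 12
idiv -> 7 1
10   -> 7 1 10
sub  -> 7 -9
mul  -> -63

-63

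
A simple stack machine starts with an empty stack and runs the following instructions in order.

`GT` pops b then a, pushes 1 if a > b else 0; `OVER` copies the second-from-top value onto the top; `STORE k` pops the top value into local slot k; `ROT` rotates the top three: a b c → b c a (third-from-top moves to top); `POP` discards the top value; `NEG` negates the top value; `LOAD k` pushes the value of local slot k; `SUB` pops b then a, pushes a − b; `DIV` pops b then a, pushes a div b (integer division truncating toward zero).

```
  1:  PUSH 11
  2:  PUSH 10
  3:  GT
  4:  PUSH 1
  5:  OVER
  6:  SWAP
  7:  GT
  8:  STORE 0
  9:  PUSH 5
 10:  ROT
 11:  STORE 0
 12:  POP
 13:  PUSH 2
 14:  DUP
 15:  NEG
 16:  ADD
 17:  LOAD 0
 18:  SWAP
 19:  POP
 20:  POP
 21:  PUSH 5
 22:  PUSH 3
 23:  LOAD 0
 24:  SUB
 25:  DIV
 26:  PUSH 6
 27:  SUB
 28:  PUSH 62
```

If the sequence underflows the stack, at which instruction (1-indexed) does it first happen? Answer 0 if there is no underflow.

PUSH 11 -> 11
PUSH 10 -> 11 10
GT      -> 1
PUSH 1  -> 1 1
OVER    -> 1 1 1
SWAP    -> 1 1 1
GT      -> 1 0
STORE 0 -> 1
PUSH 5  -> 1 5
ROT  — needs 3 operands, stack has 2 → underflow

10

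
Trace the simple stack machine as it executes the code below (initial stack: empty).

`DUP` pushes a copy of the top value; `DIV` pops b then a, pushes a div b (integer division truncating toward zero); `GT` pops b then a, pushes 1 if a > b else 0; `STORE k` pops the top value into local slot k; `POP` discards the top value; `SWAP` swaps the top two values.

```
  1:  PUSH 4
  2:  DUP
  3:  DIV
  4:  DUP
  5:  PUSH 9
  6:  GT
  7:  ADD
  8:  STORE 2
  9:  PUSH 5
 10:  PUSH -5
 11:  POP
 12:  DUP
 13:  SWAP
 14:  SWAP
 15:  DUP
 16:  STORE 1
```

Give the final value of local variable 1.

PUSH 4  → 4
DUP     → 4 4
DIV     → 1
DUP     → 1 1
PUSH 9  → 1 1 9
GT      → 1 0
ADD     → 1
STORE 2 → (empty)
PUSH 5  → 5
PUSH -5 → 5 -5
POP     → 5
DUP     → 5 5
SWAP    → 5 5
SWAP    → 5 5
DUP     → 5 5 5
STORE 1 → 5 5

5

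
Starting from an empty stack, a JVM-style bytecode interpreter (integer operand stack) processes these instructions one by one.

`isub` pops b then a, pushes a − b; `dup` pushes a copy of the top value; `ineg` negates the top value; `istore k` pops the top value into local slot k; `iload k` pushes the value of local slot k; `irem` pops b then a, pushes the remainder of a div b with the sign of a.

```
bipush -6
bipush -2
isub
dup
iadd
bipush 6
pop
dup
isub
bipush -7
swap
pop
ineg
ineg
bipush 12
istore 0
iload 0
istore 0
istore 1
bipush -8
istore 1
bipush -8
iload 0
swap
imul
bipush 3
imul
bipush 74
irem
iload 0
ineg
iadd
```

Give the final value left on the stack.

-78

bipush -6 : [-6]
bipush -2 : [-6, -2]
isub      : [-4]
dup       : [-4, -4]
iadd      : [-8]
bipush 6  : [-8, 6]
pop       : [-8]
dup       : [-8, -8]
isub      : [0]
bipush -7 : [0, -7]
swap      : [-7, 0]
pop       : [-7]
ineg      : [7]
ineg      : [-7]
bipush 12 : [-7, 12]
istore 0  : [-7]
iload 0   : [-7, 12]
istore 0  : [-7]
istore 1  : []
bipush -8 : [-8]
istore 1  : []
bipush -8 : [-8]
iload 0   : [-8, 12]
swap      : [12, -8]
imul      : [-96]
bipush 3  : [-96, 3]
imul      : [-288]
bipush 74 : [-288, 74]
irem      : [-66]
iload 0   : [-66, 12]
ineg      : [-66, -12]
iadd      : [-78]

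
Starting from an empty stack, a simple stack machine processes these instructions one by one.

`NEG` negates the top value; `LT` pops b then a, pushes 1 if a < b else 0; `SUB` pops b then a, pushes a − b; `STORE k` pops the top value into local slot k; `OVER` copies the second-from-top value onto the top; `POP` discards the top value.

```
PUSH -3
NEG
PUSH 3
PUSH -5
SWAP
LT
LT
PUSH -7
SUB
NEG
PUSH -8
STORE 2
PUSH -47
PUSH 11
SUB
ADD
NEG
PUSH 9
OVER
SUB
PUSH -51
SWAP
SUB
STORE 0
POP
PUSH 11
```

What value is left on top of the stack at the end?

PUSH -3  : [-3]
NEG      : [3]
PUSH 3   : [3, 3]
PUSH -5  : [3, 3, -5]
SWAP     : [3, -5, 3]
LT       : [3, 1]
LT       : [0]
PUSH -7  : [0, -7]
SUB      : [7]
NEG      : [-7]
PUSH -8  : [-7, -8]
STORE 2  : [-7]
PUSH -47 : [-7, -47]
PUSH 11  : [-7, -47, 11]
SUB      : [-7, -58]
ADD      : [-65]
NEG      : [65]
PUSH 9   : [65, 9]
OVER     : [65, 9, 65]
SUB      : [65, -56]
PUSH -51 : [65, -56, -51]
SWAP     : [65, -51, -56]
SUB      : [65, 5]
STORE 0  : [65]
POP      : []
PUSH 11  : [11]

11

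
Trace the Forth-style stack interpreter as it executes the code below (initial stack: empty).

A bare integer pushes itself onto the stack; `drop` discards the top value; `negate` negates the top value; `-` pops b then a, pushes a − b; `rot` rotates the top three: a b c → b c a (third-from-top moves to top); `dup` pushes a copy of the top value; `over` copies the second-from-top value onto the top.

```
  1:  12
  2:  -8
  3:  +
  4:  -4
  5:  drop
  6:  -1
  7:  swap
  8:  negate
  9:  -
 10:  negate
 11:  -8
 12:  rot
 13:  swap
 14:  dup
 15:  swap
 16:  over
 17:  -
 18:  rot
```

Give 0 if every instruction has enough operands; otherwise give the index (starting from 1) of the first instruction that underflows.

12

12     → [12]
-8     → [12, -8]
+      → [4]
-4     → [4, -4]
drop   → [4]
-1     → [4, -1]
swap   → [-1, 4]
negate → [-1, -4]
-      → [3]
negate → [-3]
-8     → [-3, -8]
rot  — needs 3 operands, stack has 2 → underflow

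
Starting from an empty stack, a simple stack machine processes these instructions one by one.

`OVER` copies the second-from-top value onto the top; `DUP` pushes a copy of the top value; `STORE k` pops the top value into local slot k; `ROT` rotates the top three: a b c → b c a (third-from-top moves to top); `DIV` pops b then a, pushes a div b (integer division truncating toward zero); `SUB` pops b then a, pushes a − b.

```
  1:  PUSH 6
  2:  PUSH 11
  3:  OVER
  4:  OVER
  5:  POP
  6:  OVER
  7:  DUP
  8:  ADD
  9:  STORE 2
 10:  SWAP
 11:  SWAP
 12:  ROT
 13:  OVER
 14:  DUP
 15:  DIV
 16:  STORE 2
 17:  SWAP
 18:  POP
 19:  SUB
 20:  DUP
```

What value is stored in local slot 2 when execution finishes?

PUSH 6  : [6]
PUSH 11 : [6, 11]
OVER    : [6, 11, 6]
OVER    : [6, 11, 6, 11]
POP     : [6, 11, 6]
OVER    : [6, 11, 6, 11]
DUP     : [6, 11, 6, 11, 11]
ADD     : [6, 11, 6, 22]
STORE 2 : [6, 11, 6]
SWAP    : [6, 6, 11]
SWAP    : [6, 11, 6]
ROT     : [11, 6, 6]
OVER    : [11, 6, 6, 6]
DUP     : [11, 6, 6, 6, 6]
DIV     : [11, 6, 6, 1]
STORE 2 : [11, 6, 6]
SWAP    : [11, 6, 6]
POP     : [11, 6]
SUB     : [5]
DUP     : [5, 5]

1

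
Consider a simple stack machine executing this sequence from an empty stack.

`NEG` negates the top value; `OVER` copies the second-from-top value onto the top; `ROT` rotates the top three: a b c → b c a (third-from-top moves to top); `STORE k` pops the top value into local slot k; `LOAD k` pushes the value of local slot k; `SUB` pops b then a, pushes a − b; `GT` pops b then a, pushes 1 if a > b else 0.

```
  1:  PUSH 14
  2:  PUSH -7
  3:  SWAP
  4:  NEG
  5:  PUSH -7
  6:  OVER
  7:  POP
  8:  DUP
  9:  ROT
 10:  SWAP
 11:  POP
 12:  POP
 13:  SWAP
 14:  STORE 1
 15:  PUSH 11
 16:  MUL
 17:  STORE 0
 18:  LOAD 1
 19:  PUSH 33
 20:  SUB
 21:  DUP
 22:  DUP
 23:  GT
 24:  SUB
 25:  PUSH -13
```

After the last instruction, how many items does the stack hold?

2

PUSH 14  -> 14
PUSH -7  -> 14 -7
SWAP     -> -7 14
NEG      -> -7 -14
PUSH -7  -> -7 -14 -7
OVER     -> -7 -14 -7 -14
POP      -> -7 -14 -7
DUP      -> -7 -14 -7 -7
ROT      -> -7 -7 -7 -14
SWAP     -> -7 -7 -14 -7
POP      -> -7 -7 -14
POP      -> -7 -7
SWAP     -> -7 -7
STORE 1  -> -7
PUSH 11  -> -7 11
MUL      -> -77
STORE 0  -> (empty)
LOAD 1   -> -7
PUSH 33  -> -7 33
SUB      -> -40
DUP      -> -40 -40
DUP      -> -40 -40 -40
GT       -> -40 0
SUB      -> -40
PUSH -13 -> -40 -13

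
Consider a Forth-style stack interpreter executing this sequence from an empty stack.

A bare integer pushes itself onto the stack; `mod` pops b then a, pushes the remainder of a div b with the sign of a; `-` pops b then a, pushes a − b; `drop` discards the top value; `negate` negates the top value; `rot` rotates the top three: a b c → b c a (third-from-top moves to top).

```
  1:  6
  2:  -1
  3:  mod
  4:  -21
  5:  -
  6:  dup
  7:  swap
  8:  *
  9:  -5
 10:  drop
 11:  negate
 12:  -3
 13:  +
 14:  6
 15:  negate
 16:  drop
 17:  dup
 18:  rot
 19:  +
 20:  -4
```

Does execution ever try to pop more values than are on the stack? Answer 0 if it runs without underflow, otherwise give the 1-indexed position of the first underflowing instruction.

18

6       [6]
-1      [6, -1]
mod     [0]
-21     [0, -21]
-       [21]
dup     [21, 21]
swap    [21, 21]
*       [441]
-5      [441, -5]
drop    [441]
negate  [-441]
-3      [-441, -3]
+       [-444]
6       [-444, 6]
negate  [-444, -6]
drop    [-444]
dup     [-444, -444]
rot  — needs 3 operands, stack has 2 → underflow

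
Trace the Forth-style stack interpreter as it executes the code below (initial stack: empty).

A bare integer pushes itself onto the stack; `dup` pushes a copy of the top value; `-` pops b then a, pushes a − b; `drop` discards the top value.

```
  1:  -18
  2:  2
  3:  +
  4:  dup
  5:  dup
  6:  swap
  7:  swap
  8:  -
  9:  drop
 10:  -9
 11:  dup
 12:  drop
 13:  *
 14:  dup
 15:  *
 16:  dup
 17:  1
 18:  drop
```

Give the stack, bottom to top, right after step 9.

[-16]

-18   [-18]
2     [-18, 2]
+     [-16]
dup   [-16, -16]
dup   [-16, -16, -16]
swap  [-16, -16, -16]
swap  [-16, -16, -16]
-     [-16, 0]
drop  [-16]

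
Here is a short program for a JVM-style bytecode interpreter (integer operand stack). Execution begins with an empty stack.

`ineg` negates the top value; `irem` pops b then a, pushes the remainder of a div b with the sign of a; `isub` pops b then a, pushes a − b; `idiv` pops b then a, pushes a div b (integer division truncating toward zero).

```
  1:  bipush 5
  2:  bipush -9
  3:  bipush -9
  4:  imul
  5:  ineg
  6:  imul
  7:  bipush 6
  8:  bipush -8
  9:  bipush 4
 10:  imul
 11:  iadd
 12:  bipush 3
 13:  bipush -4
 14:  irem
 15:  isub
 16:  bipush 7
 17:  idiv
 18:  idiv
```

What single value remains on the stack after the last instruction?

101

bipush 5   [5]
bipush -9  [5, -9]
bipush -9  [5, -9, -9]
imul       [5, 81]
ineg       [5, -81]
imul       [-405]
bipush 6   [-405, 6]
bipush -8  [-405, 6, -8]
bipush 4   [-405, 6, -8, 4]
imul       [-405, 6, -32]
iadd       [-405, -26]
bipush 3   [-405, -26, 3]
bipush -4  [-405, -26, 3, -4]
irem       [-405, -26, 3]
isub       [-405, -29]
bipush 7   [-405, -29, 7]
idiv       [-405, -4]
idiv       [101]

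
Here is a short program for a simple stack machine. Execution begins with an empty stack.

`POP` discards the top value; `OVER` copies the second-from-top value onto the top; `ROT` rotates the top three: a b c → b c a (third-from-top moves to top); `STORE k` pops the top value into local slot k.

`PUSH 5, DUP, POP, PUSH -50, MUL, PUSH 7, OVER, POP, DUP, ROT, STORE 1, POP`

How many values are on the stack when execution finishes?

PUSH 5   -> [5]
DUP      -> [5, 5]
POP      -> [5]
PUSH -50 -> [5, -50]
MUL      -> [-250]
PUSH 7   -> [-250, 7]
OVER     -> [-250, 7, -250]
POP      -> [-250, 7]
DUP      -> [-250, 7, 7]
ROT      -> [7, 7, -250]
STORE 1  -> [7, 7]
POP      -> [7]

1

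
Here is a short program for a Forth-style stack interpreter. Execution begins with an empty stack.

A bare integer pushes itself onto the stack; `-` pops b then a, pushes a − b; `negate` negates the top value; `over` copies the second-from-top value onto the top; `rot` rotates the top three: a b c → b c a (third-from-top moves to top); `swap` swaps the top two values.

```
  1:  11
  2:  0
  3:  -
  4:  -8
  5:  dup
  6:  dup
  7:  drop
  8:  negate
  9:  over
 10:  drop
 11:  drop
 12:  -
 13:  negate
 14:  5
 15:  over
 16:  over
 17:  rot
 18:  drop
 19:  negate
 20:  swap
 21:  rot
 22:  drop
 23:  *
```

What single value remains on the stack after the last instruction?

11     : [11]
0      : [11, 0]
-      : [11]
-8     : [11, -8]
dup    : [11, -8, -8]
dup    : [11, -8, -8, -8]
drop   : [11, -8, -8]
negate : [11, -8, 8]
over   : [11, -8, 8, -8]
drop   : [11, -8, 8]
drop   : [11, -8]
-      : [19]
negate : [-19]
5      : [-19, 5]
over   : [-19, 5, -19]
over   : [-19, 5, -19, 5]
rot    : [-19, -19, 5, 5]
drop   : [-19, -19, 5]
negate : [-19, -19, -5]
swap   : [-19, -5, -19]
rot    : [-5, -19, -19]
drop   : [-5, -19]
*      : [95]

95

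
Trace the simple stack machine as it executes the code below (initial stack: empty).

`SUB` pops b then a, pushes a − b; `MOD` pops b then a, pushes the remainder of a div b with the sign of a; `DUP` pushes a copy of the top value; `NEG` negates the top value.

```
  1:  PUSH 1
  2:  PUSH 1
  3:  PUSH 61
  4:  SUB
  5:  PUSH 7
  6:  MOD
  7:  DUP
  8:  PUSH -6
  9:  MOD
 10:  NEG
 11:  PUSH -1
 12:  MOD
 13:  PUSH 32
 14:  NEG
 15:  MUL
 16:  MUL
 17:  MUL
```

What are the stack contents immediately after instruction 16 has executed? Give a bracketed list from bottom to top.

PUSH 1   [1]
PUSH 1   [1, 1]
PUSH 61  [1, 1, 61]
SUB      [1, -60]
PUSH 7   [1, -60, 7]
MOD      [1, -4]
DUP      [1, -4, -4]
PUSH -6  [1, -4, -4, -6]
MOD      [1, -4, -4]
NEG      [1, -4, 4]
PUSH -1  [1, -4, 4, -1]
MOD      [1, -4, 0]
PUSH 32  [1, -4, 0, 32]
NEG      [1, -4, 0, -32]
MUL      [1, -4, 0]
MUL      [1, 0]

[1, 0]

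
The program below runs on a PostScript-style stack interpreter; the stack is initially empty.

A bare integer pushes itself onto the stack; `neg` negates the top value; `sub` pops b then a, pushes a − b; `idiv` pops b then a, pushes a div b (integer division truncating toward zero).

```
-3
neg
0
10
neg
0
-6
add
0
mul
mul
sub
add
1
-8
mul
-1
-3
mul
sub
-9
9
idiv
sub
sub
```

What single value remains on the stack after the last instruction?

-3   → -3
neg  → 3
0    → 3 0
10   → 3 0 10
neg  → 3 0 -10
0    → 3 0 -10 0
-6   → 3 0 -10 0 -6
add  → 3 0 -10 -6
0    → 3 0 -10 -6 0
mul  → 3 0 -10 0
mul  → 3 0 0
sub  → 3 0
add  → 3
1    → 3 1
-8   → 3 1 -8
mul  → 3 -8
-1   → 3 -8 -1
-3   → 3 -8 -1 -3
mul  → 3 -8 3
sub  → 3 -11
-9   → 3 -11 -9
9    → 3 -11 -9 9
idiv → 3 -11 -1
sub  → 3 -10
sub  → 13

13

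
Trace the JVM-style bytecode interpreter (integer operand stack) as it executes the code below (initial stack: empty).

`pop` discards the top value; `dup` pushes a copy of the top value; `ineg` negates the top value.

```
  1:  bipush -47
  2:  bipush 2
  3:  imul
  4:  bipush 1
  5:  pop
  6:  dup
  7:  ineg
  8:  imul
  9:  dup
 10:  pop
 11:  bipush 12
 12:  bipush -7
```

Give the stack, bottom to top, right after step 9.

bipush -47 -> -47
bipush 2   -> -47 2
imul       -> -94
bipush 1   -> -94 1
pop        -> -94
dup        -> -94 -94
ineg       -> -94 94
imul       -> -8836
dup        -> -8836 -8836

[-8836, -8836]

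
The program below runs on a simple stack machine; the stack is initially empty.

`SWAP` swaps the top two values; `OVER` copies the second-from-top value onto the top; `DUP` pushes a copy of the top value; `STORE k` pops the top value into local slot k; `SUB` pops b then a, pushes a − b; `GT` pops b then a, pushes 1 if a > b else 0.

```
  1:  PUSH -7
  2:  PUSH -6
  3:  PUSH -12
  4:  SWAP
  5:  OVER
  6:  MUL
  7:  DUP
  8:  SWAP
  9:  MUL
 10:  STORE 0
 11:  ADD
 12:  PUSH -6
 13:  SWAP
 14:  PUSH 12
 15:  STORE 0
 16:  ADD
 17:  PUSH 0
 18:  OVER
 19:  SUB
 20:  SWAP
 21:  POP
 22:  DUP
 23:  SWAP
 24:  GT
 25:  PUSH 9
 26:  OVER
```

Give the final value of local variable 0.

12

PUSH -7  -> -7
PUSH -6  -> -7 -6
PUSH -12 -> -7 -6 -12
SWAP     -> -7 -12 -6
OVER     -> -7 -12 -6 -12
MUL      -> -7 -12 72
DUP      -> -7 -12 72 72
SWAP     -> -7 -12 72 72
MUL      -> -7 -12 5184
STORE 0  -> -7 -12
ADD      -> -19
PUSH -6  -> -19 -6
SWAP     -> -6 -19
PUSH 12  -> -6 -19 12
STORE 0  -> -6 -19
ADD      -> -25
PUSH 0   -> -25 0
OVER     -> -25 0 -25
SUB      -> -25 25
SWAP     -> 25 -25
POP      -> 25
DUP      -> 25 25
SWAP     -> 25 25
GT       -> 0
PUSH 9   -> 0 9
OVER     -> 0 9 0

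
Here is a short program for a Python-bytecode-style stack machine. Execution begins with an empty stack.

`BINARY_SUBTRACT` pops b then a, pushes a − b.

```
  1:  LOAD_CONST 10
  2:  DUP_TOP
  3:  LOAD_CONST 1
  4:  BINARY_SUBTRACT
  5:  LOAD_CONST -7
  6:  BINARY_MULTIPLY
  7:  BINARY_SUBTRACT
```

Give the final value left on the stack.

73

LOAD_CONST 10   → [10]
DUP_TOP         → [10, 10]
LOAD_CONST 1    → [10, 10, 1]
BINARY_SUBTRACT → [10, 9]
LOAD_CONST -7   → [10, 9, -7]
BINARY_MULTIPLY → [10, -63]
BINARY_SUBTRACT → [73]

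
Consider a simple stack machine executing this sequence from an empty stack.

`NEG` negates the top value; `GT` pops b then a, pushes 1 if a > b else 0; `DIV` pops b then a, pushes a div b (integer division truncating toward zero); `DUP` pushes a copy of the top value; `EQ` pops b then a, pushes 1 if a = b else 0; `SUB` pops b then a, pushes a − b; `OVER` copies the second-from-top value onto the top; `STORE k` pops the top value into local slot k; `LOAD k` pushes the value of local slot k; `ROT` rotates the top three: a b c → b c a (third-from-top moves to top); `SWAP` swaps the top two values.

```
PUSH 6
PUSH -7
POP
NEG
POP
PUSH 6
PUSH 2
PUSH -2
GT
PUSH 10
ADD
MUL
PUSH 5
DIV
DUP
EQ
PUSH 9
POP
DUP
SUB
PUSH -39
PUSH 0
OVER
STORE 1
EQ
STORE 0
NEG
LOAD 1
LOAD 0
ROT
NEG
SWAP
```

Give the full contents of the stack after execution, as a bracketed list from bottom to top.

[-39, 0, 0]

PUSH 6    [6]
PUSH -7   [6, -7]
POP       [6]
NEG       [-6]
POP       []
PUSH 6    [6]
PUSH 2    [6, 2]
PUSH -2   [6, 2, -2]
GT        [6, 1]
PUSH 10   [6, 1, 10]
ADD       [6, 11]
MUL       [66]
PUSH 5    [66, 5]
DIV       [13]
DUP       [13, 13]
EQ        [1]
PUSH 9    [1, 9]
POP       [1]
DUP       [1, 1]
SUB       [0]
PUSH -39  [0, -39]
PUSH 0    [0, -39, 0]
OVER      [0, -39, 0, -39]
STORE 1   [0, -39, 0]
EQ        [0, 0]
STORE 0   [0]
NEG       [0]
LOAD 1    [0, -39]
LOAD 0    [0, -39, 0]
ROT       [-39, 0, 0]
NEG       [-39, 0, 0]
SWAP      [-39, 0, 0]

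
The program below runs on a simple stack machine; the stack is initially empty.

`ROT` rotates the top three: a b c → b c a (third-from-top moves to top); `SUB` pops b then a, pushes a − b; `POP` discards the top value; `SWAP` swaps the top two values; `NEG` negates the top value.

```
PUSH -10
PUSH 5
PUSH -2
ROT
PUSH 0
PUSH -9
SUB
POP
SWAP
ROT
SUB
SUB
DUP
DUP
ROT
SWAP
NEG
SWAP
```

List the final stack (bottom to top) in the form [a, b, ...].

PUSH -10 -> [-10]
PUSH 5   -> [-10, 5]
PUSH -2  -> [-10, 5, -2]
ROT      -> [5, -2, -10]
PUSH 0   -> [5, -2, -10, 0]
PUSH -9  -> [5, -2, -10, 0, -9]
SUB      -> [5, -2, -10, 9]
POP      -> [5, -2, -10]
SWAP     -> [5, -10, -2]
ROT      -> [-10, -2, 5]
SUB      -> [-10, -7]
SUB      -> [-3]
DUP      -> [-3, -3]
DUP      -> [-3, -3, -3]
ROT      -> [-3, -3, -3]
SWAP     -> [-3, -3, -3]
NEG      -> [-3, -3, 3]
SWAP     -> [-3, 3, -3]

[-3, 3, -3]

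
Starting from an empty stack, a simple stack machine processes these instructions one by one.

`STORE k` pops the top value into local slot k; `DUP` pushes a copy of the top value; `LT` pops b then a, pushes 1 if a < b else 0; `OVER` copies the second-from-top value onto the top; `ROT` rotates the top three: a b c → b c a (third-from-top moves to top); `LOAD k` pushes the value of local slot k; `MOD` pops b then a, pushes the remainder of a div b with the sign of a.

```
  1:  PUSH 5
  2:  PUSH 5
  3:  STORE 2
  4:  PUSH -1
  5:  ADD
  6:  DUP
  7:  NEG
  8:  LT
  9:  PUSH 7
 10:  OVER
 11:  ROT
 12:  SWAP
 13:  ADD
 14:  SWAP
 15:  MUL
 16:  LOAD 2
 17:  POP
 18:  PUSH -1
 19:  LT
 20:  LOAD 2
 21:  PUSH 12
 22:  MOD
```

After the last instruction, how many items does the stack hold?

2

PUSH 5  -> [5]
PUSH 5  -> [5, 5]
STORE 2 -> [5]
PUSH -1 -> [5, -1]
ADD     -> [4]
DUP     -> [4, 4]
NEG     -> [4, -4]
LT      -> [0]
PUSH 7  -> [0, 7]
OVER    -> [0, 7, 0]
ROT     -> [7, 0, 0]
SWAP    -> [7, 0, 0]
ADD     -> [7, 0]
SWAP    -> [0, 7]
MUL     -> [0]
LOAD 2  -> [0, 5]
POP     -> [0]
PUSH -1 -> [0, -1]
LT      -> [0]
LOAD 2  -> [0, 5]
PUSH 12 -> [0, 5, 12]
MOD     -> [0, 5]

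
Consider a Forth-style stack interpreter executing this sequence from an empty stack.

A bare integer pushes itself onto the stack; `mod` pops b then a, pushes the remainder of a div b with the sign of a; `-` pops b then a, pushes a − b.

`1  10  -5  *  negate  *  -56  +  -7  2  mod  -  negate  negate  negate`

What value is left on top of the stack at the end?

5

1       1
10      1 10
-5      1 10 -5
*       1 -50
negate  1 50
*       50
-56     50 -56
+       -6
-7      -6 -7
2       -6 -7 2
mod     -6 -1
-       -5
negate  5
negate  -5
negate  5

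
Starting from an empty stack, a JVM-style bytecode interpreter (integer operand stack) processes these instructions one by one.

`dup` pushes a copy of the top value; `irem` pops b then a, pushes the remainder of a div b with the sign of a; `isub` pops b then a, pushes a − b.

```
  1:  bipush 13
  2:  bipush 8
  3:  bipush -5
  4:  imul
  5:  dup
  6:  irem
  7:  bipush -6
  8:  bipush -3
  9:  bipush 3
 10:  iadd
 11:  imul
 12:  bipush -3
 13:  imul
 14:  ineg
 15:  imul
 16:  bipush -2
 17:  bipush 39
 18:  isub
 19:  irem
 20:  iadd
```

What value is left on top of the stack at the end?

bipush 13 : 13
bipush 8  : 13 8
bipush -5 : 13 8 -5
imul      : 13 -40
dup       : 13 -40 -40
irem      : 13 0
bipush -6 : 13 0 -6
bipush -3 : 13 0 -6 -3
bipush 3  : 13 0 -6 -3 3
iadd      : 13 0 -6 0
imul      : 13 0 0
bipush -3 : 13 0 0 -3
imul      : 13 0 0
ineg      : 13 0 0
imul      : 13 0
bipush -2 : 13 0 -2
bipush 39 : 13 0 -2 39
isub      : 13 0 -41
irem      : 13 0
iadd      : 13

13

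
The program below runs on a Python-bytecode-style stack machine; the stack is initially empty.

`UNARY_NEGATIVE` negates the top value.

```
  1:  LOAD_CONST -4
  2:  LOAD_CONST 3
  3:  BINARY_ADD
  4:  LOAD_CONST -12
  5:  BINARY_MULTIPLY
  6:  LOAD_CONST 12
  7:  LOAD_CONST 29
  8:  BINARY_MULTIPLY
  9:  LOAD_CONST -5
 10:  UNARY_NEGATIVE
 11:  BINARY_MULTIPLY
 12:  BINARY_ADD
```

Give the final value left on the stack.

1752

LOAD_CONST -4   : [-4]
LOAD_CONST 3    : [-4, 3]
BINARY_ADD      : [-1]
LOAD_CONST -12  : [-1, -12]
BINARY_MULTIPLY : [12]
LOAD_CONST 12   : [12, 12]
LOAD_CONST 29   : [12, 12, 29]
BINARY_MULTIPLY : [12, 348]
LOAD_CONST -5   : [12, 348, -5]
UNARY_NEGATIVE  : [12, 348, 5]
BINARY_MULTIPLY : [12, 1740]
BINARY_ADD      : [1752]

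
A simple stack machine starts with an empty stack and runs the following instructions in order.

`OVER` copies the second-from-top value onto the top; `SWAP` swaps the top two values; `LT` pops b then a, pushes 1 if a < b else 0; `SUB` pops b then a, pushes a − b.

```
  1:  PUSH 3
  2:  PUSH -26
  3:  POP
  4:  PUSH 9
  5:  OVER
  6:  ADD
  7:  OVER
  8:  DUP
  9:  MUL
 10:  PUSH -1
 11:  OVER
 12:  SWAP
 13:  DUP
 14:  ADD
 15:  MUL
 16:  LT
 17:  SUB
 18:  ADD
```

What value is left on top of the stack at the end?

15

PUSH 3   -> [3]
PUSH -26 -> [3, -26]
POP      -> [3]
PUSH 9   -> [3, 9]
OVER     -> [3, 9, 3]
ADD      -> [3, 12]
OVER     -> [3, 12, 3]
DUP      -> [3, 12, 3, 3]
MUL      -> [3, 12, 9]
PUSH -1  -> [3, 12, 9, -1]
OVER     -> [3, 12, 9, -1, 9]
SWAP     -> [3, 12, 9, 9, -1]
DUP      -> [3, 12, 9, 9, -1, -1]
ADD      -> [3, 12, 9, 9, -2]
MUL      -> [3, 12, 9, -18]
LT       -> [3, 12, 0]
SUB      -> [3, 12]
ADD      -> [15]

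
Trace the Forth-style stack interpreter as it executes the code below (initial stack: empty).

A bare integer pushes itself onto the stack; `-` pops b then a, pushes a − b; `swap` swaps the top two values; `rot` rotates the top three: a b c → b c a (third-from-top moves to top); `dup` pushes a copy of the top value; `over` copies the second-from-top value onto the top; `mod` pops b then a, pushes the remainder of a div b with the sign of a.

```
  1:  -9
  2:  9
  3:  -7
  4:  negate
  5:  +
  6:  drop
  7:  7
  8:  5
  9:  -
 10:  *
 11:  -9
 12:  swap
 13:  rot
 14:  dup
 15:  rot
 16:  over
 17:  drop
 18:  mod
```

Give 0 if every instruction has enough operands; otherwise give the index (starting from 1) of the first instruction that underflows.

13

-9      [-9]
9       [-9, 9]
-7      [-9, 9, -7]
negate  [-9, 9, 7]
+       [-9, 16]
drop    [-9]
7       [-9, 7]
5       [-9, 7, 5]
-       [-9, 2]
*       [-18]
-9      [-18, -9]
swap    [-9, -18]
rot  — needs 3 operands, stack has 2 → underflow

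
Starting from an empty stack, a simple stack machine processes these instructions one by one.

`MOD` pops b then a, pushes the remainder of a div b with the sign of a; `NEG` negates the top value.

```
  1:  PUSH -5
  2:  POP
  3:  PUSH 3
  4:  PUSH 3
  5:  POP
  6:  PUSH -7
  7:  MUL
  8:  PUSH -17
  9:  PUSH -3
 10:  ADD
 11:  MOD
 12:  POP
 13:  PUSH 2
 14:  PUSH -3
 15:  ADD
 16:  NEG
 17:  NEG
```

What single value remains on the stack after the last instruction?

-1

PUSH -5  : -5
POP      : (empty)
PUSH 3   : 3
PUSH 3   : 3 3
POP      : 3
PUSH -7  : 3 -7
MUL      : -21
PUSH -17 : -21 -17
PUSH -3  : -21 -17 -3
ADD      : -21 -20
MOD      : -1
POP      : (empty)
PUSH 2   : 2
PUSH -3  : 2 -3
ADD      : -1
NEG      : 1
NEG      : -1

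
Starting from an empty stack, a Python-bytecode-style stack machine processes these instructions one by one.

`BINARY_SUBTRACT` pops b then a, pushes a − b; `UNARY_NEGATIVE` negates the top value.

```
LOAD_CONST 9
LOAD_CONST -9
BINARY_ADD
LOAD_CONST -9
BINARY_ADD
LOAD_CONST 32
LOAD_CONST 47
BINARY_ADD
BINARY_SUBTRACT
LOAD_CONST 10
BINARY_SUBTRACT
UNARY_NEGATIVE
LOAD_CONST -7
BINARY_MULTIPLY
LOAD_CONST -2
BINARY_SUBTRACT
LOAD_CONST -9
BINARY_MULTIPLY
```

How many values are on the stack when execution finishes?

LOAD_CONST 9    -> 9
LOAD_CONST -9   -> 9 -9
BINARY_ADD      -> 0
LOAD_CONST -9   -> 0 -9
BINARY_ADD      -> -9
LOAD_CONST 32   -> -9 32
LOAD_CONST 47   -> -9 32 47
BINARY_ADD      -> -9 79
BINARY_SUBTRACT -> -88
LOAD_CONST 10   -> -88 10
BINARY_SUBTRACT -> -98
UNARY_NEGATIVE  -> 98
LOAD_CONST -7   -> 98 -7
BINARY_MULTIPLY -> -686
LOAD_CONST -2   -> -686 -2
BINARY_SUBTRACT -> -684
LOAD_CONST -9   -> -684 -9
BINARY_MULTIPLY -> 6156

1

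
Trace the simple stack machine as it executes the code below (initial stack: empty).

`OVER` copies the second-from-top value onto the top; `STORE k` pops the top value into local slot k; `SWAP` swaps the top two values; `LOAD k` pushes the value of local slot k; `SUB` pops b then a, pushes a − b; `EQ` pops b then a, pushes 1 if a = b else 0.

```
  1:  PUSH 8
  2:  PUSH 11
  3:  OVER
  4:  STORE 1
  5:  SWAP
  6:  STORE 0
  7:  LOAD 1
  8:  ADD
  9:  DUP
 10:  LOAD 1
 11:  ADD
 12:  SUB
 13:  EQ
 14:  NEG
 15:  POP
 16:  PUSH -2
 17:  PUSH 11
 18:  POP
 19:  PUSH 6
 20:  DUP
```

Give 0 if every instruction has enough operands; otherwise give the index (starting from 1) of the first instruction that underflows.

PUSH 8  -> 8
PUSH 11 -> 8 11
OVER    -> 8 11 8
STORE 1 -> 8 11
SWAP    -> 11 8
STORE 0 -> 11
LOAD 1  -> 11 8
ADD     -> 19
DUP     -> 19 19
LOAD 1  -> 19 19 8
ADD     -> 19 27
SUB     -> -8
EQ  — needs 2 operands, stack has 1 → underflow

13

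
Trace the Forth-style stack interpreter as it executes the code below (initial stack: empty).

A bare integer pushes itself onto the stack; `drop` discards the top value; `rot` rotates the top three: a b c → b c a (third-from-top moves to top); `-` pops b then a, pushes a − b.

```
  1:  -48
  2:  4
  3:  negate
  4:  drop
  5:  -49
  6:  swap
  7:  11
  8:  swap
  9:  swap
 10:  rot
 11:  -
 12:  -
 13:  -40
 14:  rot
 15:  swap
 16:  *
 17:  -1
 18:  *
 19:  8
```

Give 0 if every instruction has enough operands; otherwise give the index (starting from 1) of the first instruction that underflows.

14

-48    → [-48]
4      → [-48, 4]
negate → [-48, -4]
drop   → [-48]
-49    → [-48, -49]
swap   → [-49, -48]
11     → [-49, -48, 11]
swap   → [-49, 11, -48]
swap   → [-49, -48, 11]
rot    → [-48, 11, -49]
-      → [-48, 60]
-      → [-108]
-40    → [-108, -40]
rot  — needs 3 operands, stack has 2 → underflow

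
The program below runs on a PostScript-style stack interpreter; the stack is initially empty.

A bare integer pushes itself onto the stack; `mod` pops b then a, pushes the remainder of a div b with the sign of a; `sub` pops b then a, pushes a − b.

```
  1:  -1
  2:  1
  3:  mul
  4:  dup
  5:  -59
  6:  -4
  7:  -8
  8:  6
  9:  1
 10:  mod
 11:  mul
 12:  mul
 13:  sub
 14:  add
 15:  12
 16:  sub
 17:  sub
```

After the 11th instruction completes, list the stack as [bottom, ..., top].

[-1, -1, -59, -4, 0]

-1  -> -1
1   -> -1 1
mul -> -1
dup -> -1 -1
-59 -> -1 -1 -59
-4  -> -1 -1 -59 -4
-8  -> -1 -1 -59 -4 -8
6   -> -1 -1 -59 -4 -8 6
1   -> -1 -1 -59 -4 -8 6 1
mod -> -1 -1 -59 -4 -8 0
mul -> -1 -1 -59 -4 0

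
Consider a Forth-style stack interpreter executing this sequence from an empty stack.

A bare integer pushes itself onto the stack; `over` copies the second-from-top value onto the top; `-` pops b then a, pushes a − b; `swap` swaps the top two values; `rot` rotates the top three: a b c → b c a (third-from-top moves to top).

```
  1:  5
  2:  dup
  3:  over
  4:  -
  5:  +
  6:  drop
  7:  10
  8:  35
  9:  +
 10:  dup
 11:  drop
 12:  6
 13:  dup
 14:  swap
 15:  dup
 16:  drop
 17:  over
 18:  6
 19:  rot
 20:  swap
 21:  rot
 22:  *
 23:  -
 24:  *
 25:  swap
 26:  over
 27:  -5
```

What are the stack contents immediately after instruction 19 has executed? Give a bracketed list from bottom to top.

5     [5]
dup   [5, 5]
over  [5, 5, 5]
-     [5, 0]
+     [5]
drop  []
10    [10]
35    [10, 35]
+     [45]
dup   [45, 45]
drop  [45]
6     [45, 6]
dup   [45, 6, 6]
swap  [45, 6, 6]
dup   [45, 6, 6, 6]
drop  [45, 6, 6]
over  [45, 6, 6, 6]
6     [45, 6, 6, 6, 6]
rot   [45, 6, 6, 6, 6]

[45, 6, 6, 6, 6]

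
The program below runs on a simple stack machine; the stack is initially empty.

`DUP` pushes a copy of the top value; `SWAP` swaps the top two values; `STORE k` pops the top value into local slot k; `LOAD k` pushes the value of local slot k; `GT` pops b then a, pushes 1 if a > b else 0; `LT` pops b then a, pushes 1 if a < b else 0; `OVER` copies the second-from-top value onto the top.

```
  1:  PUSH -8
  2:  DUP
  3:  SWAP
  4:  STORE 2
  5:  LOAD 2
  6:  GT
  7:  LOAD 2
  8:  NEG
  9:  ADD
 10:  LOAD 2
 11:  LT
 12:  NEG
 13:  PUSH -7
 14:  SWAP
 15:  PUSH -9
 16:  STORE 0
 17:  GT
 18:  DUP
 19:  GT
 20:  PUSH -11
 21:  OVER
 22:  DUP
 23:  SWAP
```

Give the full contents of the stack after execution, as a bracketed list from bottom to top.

[0, -11, 0, 0]

PUSH -8  : [-8]
DUP      : [-8, -8]
SWAP     : [-8, -8]
STORE 2  : [-8]
LOAD 2   : [-8, -8]
GT       : [0]
LOAD 2   : [0, -8]
NEG      : [0, 8]
ADD      : [8]
LOAD 2   : [8, -8]
LT       : [0]
NEG      : [0]
PUSH -7  : [0, -7]
SWAP     : [-7, 0]
PUSH -9  : [-7, 0, -9]
STORE 0  : [-7, 0]
GT       : [0]
DUP      : [0, 0]
GT       : [0]
PUSH -11 : [0, -11]
OVER     : [0, -11, 0]
DUP      : [0, -11, 0, 0]
SWAP     : [0, -11, 0, 0]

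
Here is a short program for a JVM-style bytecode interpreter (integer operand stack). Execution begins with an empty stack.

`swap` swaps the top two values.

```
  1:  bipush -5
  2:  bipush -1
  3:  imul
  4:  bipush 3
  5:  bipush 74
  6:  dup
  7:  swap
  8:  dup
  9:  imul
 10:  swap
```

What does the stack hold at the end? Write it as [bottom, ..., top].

bipush -5  [-5]
bipush -1  [-5, -1]
imul       [5]
bipush 3   [5, 3]
bipush 74  [5, 3, 74]
dup        [5, 3, 74, 74]
swap       [5, 3, 74, 74]
dup        [5, 3, 74, 74, 74]
imul       [5, 3, 74, 5476]
swap       [5, 3, 5476, 74]

[5, 3, 5476, 74]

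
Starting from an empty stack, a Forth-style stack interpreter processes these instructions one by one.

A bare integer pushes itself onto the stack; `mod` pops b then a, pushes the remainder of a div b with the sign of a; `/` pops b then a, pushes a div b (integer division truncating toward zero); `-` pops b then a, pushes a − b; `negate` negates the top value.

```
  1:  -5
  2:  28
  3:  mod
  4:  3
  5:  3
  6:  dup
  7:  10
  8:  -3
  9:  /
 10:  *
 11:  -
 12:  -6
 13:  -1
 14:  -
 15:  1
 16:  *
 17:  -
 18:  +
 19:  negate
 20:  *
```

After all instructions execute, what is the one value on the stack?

100

-5     → -5
28     → -5 28
mod    → -5
3      → -5 3
3      → -5 3 3
dup    → -5 3 3 3
10     → -5 3 3 3 10
-3     → -5 3 3 3 10 -3
/      → -5 3 3 3 -3
*      → -5 3 3 -9
-      → -5 3 12
-6     → -5 3 12 -6
-1     → -5 3 12 -6 -1
-      → -5 3 12 -5
1      → -5 3 12 -5 1
*      → -5 3 12 -5
-      → -5 3 17
+      → -5 20
negate → -5 -20
*      → 100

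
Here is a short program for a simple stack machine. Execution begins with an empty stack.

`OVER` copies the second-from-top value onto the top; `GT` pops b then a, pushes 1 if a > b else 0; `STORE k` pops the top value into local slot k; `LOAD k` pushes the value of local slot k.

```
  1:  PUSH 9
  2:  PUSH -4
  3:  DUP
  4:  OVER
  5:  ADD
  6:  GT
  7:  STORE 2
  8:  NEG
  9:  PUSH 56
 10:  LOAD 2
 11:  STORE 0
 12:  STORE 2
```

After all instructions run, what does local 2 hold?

56

PUSH 9   [9]
PUSH -4  [9, -4]
DUP      [9, -4, -4]
OVER     [9, -4, -4, -4]
ADD      [9, -4, -8]
GT       [9, 1]
STORE 2  [9]
NEG      [-9]
PUSH 56  [-9, 56]
LOAD 2   [-9, 56, 1]
STORE 0  [-9, 56]
STORE 2  [-9]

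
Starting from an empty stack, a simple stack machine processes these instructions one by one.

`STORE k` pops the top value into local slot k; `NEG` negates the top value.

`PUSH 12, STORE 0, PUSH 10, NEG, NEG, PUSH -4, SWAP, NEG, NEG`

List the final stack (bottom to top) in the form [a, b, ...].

[-4, 10]

PUSH 12  [12]
STORE 0  []
PUSH 10  [10]
NEG      [-10]
NEG      [10]
PUSH -4  [10, -4]
SWAP     [-4, 10]
NEG      [-4, -10]
NEG      [-4, 10]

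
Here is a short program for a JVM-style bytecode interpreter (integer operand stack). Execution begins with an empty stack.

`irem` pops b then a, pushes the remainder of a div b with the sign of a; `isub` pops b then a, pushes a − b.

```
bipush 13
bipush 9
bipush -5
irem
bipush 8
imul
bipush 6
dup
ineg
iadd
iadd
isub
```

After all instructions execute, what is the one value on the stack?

-19

bipush 13  [13]
bipush 9   [13, 9]
bipush -5  [13, 9, -5]
irem       [13, 4]
bipush 8   [13, 4, 8]
imul       [13, 32]
bipush 6   [13, 32, 6]
dup        [13, 32, 6, 6]
ineg       [13, 32, 6, -6]
iadd       [13, 32, 0]
iadd       [13, 32]
isub       [-19]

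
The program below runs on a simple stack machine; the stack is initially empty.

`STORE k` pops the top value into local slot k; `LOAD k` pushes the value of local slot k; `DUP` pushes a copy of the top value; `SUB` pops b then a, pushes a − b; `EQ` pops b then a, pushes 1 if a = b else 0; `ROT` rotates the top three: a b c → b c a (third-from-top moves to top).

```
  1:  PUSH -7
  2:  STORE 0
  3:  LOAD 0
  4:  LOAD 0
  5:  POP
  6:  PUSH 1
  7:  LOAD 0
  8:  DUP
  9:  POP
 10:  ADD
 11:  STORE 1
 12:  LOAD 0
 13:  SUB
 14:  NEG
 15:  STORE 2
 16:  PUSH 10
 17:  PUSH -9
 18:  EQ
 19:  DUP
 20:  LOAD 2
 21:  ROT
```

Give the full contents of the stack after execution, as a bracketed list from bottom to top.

PUSH -7  [-7]
STORE 0  []
LOAD 0   [-7]
LOAD 0   [-7, -7]
POP      [-7]
PUSH 1   [-7, 1]
LOAD 0   [-7, 1, -7]
DUP      [-7, 1, -7, -7]
POP      [-7, 1, -7]
ADD      [-7, -6]
STORE 1  [-7]
LOAD 0   [-7, -7]
SUB      [0]
NEG      [0]
STORE 2  []
PUSH 10  [10]
PUSH -9  [10, -9]
EQ       [0]
DUP      [0, 0]
LOAD 2   [0, 0, 0]
ROT      [0, 0, 0]

[0, 0, 0]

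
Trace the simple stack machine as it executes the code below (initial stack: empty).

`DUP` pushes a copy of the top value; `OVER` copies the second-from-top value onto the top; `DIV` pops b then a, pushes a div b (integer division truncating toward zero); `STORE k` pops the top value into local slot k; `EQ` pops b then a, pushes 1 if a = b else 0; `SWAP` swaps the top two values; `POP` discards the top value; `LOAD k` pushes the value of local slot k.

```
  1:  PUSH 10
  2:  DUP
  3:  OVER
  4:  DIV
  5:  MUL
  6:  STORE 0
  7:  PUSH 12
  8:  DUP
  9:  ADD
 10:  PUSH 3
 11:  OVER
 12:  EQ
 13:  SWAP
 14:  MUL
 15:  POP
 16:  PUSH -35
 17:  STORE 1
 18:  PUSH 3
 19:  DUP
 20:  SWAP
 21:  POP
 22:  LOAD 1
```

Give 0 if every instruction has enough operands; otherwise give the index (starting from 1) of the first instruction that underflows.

PUSH 10  : 10
DUP      : 10 10
OVER     : 10 10 10
DIV      : 10 1
MUL      : 10
STORE 0  : (empty)
PUSH 12  : 12
DUP      : 12 12
ADD      : 24
PUSH 3   : 24 3
OVER     : 24 3 24
EQ       : 24 0
SWAP     : 0 24
MUL      : 0
POP      : (empty)
PUSH -35 : -35
STORE 1  : (empty)
PUSH 3   : 3
DUP      : 3 3
SWAP     : 3 3
POP      : 3
LOAD 1   : 3 -35

0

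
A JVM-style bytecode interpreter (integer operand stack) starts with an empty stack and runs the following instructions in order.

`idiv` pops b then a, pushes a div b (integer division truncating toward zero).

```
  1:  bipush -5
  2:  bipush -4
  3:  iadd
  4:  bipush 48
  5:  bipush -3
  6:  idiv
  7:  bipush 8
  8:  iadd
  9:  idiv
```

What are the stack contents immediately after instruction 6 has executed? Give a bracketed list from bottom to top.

[-9, -16]

bipush -5  -5
bipush -4  -5 -4
iadd       -9
bipush 48  -9 48
bipush -3  -9 48 -3
idiv       -9 -16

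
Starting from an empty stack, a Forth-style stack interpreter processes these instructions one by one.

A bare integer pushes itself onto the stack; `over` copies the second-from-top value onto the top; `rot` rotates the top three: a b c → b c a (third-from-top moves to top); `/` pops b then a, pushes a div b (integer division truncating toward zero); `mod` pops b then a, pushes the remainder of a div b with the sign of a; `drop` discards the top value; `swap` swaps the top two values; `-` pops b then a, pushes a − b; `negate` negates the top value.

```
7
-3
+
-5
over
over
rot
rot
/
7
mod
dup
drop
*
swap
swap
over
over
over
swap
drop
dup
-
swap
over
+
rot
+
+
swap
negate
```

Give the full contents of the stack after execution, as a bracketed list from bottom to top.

7      → 7
-3     → 7 -3
+      → 4
-5     → 4 -5
over   → 4 -5 4
over   → 4 -5 4 -5
rot    → 4 4 -5 -5
rot    → 4 -5 -5 4
/      → 4 -5 -1
7      → 4 -5 -1 7
mod    → 4 -5 -1
dup    → 4 -5 -1 -1
drop   → 4 -5 -1
*      → 4 5
swap   → 5 4
swap   → 4 5
over   → 4 5 4
over   → 4 5 4 5
over   → 4 5 4 5 4
swap   → 4 5 4 4 5
drop   → 4 5 4 4
dup    → 4 5 4 4 4
-      → 4 5 4 0
swap   → 4 5 0 4
over   → 4 5 0 4 0
+      → 4 5 0 4
rot    → 4 0 4 5
+      → 4 0 9
+      → 4 9
swap   → 9 4
negate → 9 -4

[9, -4]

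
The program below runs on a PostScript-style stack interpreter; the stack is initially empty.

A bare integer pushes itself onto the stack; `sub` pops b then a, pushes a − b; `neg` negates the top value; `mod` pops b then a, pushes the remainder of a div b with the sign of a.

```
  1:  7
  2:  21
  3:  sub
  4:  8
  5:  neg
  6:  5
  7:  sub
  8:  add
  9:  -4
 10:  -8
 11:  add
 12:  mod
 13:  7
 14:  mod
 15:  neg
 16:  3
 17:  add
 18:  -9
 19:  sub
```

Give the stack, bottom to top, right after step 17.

7   -> 7
21  -> 7 21
sub -> -14
8   -> -14 8
neg -> -14 -8
5   -> -14 -8 5
sub -> -14 -13
add -> -27
-4  -> -27 -4
-8  -> -27 -4 -8
add -> -27 -12
mod -> -3
7   -> -3 7
mod -> -3
neg -> 3
3   -> 3 3
add -> 6

[6]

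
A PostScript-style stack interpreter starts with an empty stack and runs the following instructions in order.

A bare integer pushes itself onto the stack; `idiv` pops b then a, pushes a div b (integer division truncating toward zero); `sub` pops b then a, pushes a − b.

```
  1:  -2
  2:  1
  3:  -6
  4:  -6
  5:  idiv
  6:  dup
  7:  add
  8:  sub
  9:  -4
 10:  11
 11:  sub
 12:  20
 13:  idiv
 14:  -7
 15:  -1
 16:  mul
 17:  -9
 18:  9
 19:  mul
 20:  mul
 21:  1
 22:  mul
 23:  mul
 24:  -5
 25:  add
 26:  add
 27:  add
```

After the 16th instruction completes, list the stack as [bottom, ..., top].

-2   -> [-2]
1    -> [-2, 1]
-6   -> [-2, 1, -6]
-6   -> [-2, 1, -6, -6]
idiv -> [-2, 1, 1]
dup  -> [-2, 1, 1, 1]
add  -> [-2, 1, 2]
sub  -> [-2, -1]
-4   -> [-2, -1, -4]
11   -> [-2, -1, -4, 11]
sub  -> [-2, -1, -15]
20   -> [-2, -1, -15, 20]
idiv -> [-2, -1, 0]
-7   -> [-2, -1, 0, -7]
-1   -> [-2, -1, 0, -7, -1]
mul  -> [-2, -1, 0, 7]

[-2, -1, 0, 7]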